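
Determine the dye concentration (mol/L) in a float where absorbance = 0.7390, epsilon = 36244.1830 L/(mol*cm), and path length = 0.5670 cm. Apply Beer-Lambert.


Formula: c = A / (epsilon * l)
Substituting: c = 0.7390 / (36244.1830 * 0.5670)
Result: 3.5960e-05 mol/L


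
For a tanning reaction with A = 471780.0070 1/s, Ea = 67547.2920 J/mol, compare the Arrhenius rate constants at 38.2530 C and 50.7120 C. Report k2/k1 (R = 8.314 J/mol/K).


T1 = 38.2530 + 273.15 = 311.4030 K; T2 = 50.7120 + 273.15 = 323.8620 K
k1 = A * exp(-Ea/(R*T1)) = 471780.0070 * exp(-67547.2920/(8.314*311.4030)) = 2.2028e-06 1/s
k2 = A * exp(-Ea/(R*T2)) = 471780.0070 * exp(-67547.2920/(8.314*323.8620)) = 6.0099e-06 1/s
k2/k1 = 6.0099e-06 / 2.2028e-06 = 2.7283


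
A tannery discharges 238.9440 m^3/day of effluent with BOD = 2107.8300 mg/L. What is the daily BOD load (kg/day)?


Formula: BOD_load = volume * conc / 1000
Substituting: BOD_load = 238.9440 * 2107.8300 / 1000
Result: 503.6533 kg/day


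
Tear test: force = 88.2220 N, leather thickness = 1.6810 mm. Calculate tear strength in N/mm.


Formula: Tear strength = force / thickness
Substituting: Tear strength = 88.2220 / 1.6810
Result: 52.4819 N/mm


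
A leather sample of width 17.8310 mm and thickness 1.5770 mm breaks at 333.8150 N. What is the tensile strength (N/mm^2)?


Formula: TS = force / (width * thickness)
Substituting: TS = 333.8150 / (17.8310 * 1.5770)
Result: 11.8713 N/mm^2


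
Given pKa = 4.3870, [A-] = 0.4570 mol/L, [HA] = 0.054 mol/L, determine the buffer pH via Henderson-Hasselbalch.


ratio = [A-] / [HA] = 0.4570 / 0.054 = 8.4630
log10(ratio) = 0.9275
pH = pKa + log10(ratio) = 4.3870 + 0.9275 = 5.3145


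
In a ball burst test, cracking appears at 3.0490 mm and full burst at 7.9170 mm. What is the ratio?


Formula: Ratio = crack / burst
Substituting: Ratio = 3.0490 / 7.9170
Result: 0.3851


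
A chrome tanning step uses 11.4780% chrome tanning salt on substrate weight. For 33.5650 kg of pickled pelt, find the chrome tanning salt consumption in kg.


Formula: Chrome = substrate * pct / 100
Substituting: Chrome = 33.5650 * 11.4780 / 100
Result: 3.8526 kg


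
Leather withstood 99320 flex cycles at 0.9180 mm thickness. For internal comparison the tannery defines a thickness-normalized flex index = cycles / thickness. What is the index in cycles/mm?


Formula: Index = cycles / thickness
Substituting: Index = 99320 / 0.9180
Result: 108191.7211 cycles/mm


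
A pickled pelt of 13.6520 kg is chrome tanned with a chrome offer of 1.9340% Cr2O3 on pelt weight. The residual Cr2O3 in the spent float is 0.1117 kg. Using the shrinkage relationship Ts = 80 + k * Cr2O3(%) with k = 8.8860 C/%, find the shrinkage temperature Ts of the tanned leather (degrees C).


Offered = pelt * offer_pct / 100 = 13.6520 * 1.9340 / 100 = 0.2640 kg
Uptake = offered - residual = 0.2640 - 0.1117 = 0.1523 kg
Cr2O3% on pelt = uptake / pelt * 100 = 0.1523 / 13.6520 * 100 = 1.1158 %
Ts = 80 + k * Cr2O3% = 80 + 8.8860 * 1.1158 = 89.9150 C


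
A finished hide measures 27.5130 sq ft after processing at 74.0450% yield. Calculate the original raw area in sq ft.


Formula: raw = finished * 100 / yield
Substituting: raw = 27.5130 * 100 / 74.0450
Result: 37.1571 sq ft


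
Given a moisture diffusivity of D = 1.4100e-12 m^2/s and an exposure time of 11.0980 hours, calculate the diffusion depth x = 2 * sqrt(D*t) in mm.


t = 11.0980 hr * 3600 = 39952.8000 s
D * t = 1.4100e-12 * 39952.8000 = 5.6333e-08
x = 2 * sqrt(D*t) = 2 * sqrt(5.6333e-08) = 4.7469e-04 m = 0.4747 mm


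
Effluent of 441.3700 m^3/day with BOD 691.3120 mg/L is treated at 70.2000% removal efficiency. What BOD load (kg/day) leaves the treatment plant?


Load_in = volume * conc / 1000 = 441.3700 * 691.3120 / 1000 = 305.1244 kg/day
Removed = Load_in * eff / 100 = 305.1244 * 70.2000 / 100 = 214.1973 kg/day
Load_out = Load_in - Removed = 305.1244 - 214.1973 = 90.9271 kg/day


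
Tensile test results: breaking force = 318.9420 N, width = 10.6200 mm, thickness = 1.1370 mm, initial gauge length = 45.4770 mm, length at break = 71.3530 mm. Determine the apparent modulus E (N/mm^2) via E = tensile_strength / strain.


TS = F / (w * t) = 318.9420 / (10.6200 * 1.1370) = 26.4135 N/mm^2
strain = (Lf - L0) / L0 = (71.3530 - 45.4770) / 45.4770 = 0.5690
E = TS / strain = 26.4135 / 0.5690 = 46.4217 N/mm^2


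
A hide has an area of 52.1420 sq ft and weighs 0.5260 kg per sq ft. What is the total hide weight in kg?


Formula: Weight = area * weight_per_sqft
Substituting: Weight = 52.1420 * 0.5260
Result: 27.4267 kg


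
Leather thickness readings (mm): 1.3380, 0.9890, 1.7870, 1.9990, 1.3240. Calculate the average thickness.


Formula: Average = sum / n
Substituting: Average = 7.4370 / 5
Result: 1.4874 mm


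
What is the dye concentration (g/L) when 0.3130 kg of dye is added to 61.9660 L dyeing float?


Formula: Conc = dye_mass(kg) / volume(L) * 1000
Substituting: Conc = 0.3130 / 61.9660 * 1000
Result: 5.0512 g/L


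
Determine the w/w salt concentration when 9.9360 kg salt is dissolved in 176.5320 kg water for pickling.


Formula: Conc = salt / (water + salt) * 100
Substituting: Conc = 9.9360 / (176.5320 + 9.9360) * 100
Result: 5.3285 %


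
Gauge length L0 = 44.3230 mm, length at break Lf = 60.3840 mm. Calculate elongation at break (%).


Formula: Elongation = (Lf - L0) / L0 * 100
Substituting: Elongation = (60.3840 - 44.3230) / 44.3230 * 100
Result: 36.2363 %


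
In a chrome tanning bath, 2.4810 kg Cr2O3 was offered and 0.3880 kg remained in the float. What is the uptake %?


Formula: Uptake = (offered - residual) / offered * 100
Substituting: Uptake = (2.4810 - 0.3880) / 2.4810 * 100
Result: 84.3611 %


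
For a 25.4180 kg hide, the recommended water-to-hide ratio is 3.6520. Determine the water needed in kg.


Formula: Water = hide_weight * ratio
Substituting: Water = 25.4180 * 3.6520
Result: 92.8265 kg


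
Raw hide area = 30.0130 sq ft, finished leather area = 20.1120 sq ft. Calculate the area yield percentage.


Formula: Yield = finished / raw * 100
Substituting: Yield = 20.1120 / 30.0130 * 100
Result: 67.0110 %


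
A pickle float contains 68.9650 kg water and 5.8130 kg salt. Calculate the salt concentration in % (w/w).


Formula: Conc = salt / (water + salt) * 100
Substituting: Conc = 5.8130 / (68.9650 + 5.8130) * 100
Result: 7.7737 %


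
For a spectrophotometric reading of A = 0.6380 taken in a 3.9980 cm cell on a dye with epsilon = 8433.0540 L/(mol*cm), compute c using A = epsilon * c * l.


Formula: c = A / (epsilon * l)
Substituting: c = 0.6380 / (8433.0540 * 3.9980)
Result: 1.8923e-05 mol/L


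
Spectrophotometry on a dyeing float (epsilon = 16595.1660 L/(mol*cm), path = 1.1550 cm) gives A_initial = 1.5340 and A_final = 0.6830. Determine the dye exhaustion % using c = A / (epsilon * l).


c_initial = A_i / (epsilon * l) = 1.5340 / (16595.1660 * 1.1550) = 8.0032e-05 mol/L
c_final = A_f / (epsilon * l) = 0.6830 / (16595.1660 * 1.1550) = 3.5633e-05 mol/L
Exhaustion = (c_initial - c_final) / c_initial * 100 = (8.0032e-05 - 3.5633e-05) / 8.0032e-05 * 100 = 55.4759 %


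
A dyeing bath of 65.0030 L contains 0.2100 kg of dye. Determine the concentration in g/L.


Formula: Conc = dye_mass(kg) / volume(L) * 1000
Substituting: Conc = 0.2100 / 65.0030 * 1000
Result: 3.2306 g/L


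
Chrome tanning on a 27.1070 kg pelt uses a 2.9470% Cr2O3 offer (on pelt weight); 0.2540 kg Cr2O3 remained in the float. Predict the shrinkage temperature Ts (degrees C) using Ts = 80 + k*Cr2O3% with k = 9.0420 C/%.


Offered = pelt * offer_pct / 100 = 27.1070 * 2.9470 / 100 = 0.7988 kg
Uptake = offered - residual = 0.7988 - 0.2540 = 0.5448 kg
Cr2O3% on pelt = uptake / pelt * 100 = 0.5448 / 27.1070 * 100 = 2.0100 %
Ts = 80 + k * Cr2O3% = 80 + 9.0420 * 2.0100 = 98.1742 C


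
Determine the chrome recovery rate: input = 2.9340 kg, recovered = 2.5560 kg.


Formula: Recovery = recovered / input * 100
Substituting: Recovery = 2.5560 / 2.9340 * 100
Result: 87.1166 %


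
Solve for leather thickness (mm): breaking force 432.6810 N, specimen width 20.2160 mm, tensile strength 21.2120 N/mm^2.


Formula: t = F / (TS * w)
Substituting: t = 432.6810 / (21.2120 * 20.2160)
Result: 1.0090 mm


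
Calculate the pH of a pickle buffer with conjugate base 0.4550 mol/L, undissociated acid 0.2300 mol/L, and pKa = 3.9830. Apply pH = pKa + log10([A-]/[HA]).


ratio = [A-] / [HA] = 0.4550 / 0.2300 = 1.9783
log10(ratio) = 0.2963
pH = pKa + log10(ratio) = 3.9830 + 0.2963 = 4.2793


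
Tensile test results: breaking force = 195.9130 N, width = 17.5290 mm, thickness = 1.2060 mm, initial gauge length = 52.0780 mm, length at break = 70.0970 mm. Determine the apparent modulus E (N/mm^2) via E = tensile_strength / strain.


TS = F / (w * t) = 195.9130 / (17.5290 * 1.2060) = 9.2674 N/mm^2
strain = (Lf - L0) / L0 = (70.0970 - 52.0780) / 52.0780 = 0.3460
E = TS / strain = 9.2674 / 0.3460 = 26.7844 N/mm^2


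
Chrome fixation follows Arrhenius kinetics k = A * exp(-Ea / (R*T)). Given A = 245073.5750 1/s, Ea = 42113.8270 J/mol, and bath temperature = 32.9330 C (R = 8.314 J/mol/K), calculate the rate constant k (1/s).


T_K = T_C + 273.15 = 32.9330 + 273.15 = 306.0830 K
exponent = -Ea / (R * T_K) = -42113.8270 / (8.314 * 306.0830) = -16.5491
k = A * exp(exponent) = 245073.5750 * exp(-16.5491) = 0.0159256 1/s


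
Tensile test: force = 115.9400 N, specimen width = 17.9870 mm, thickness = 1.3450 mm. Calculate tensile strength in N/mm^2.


Formula: TS = force / (width * thickness)
Substituting: TS = 115.9400 / (17.9870 * 1.3450)
Result: 4.7924 N/mm^2


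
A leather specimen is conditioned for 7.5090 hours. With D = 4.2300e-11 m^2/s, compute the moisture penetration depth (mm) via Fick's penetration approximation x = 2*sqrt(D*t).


t = 7.5090 hr * 3600 = 27032.4000 s
D * t = 4.2300e-11 * 27032.4000 = 1.1435e-06
x = 2 * sqrt(D*t) = 2 * sqrt(1.1435e-06) = 0.00213866 m = 2.1387 mm


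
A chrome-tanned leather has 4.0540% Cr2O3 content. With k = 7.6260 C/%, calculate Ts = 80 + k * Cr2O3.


Formula: Ts = 80 + k * Cr2O3
Substituting: Ts = 80 + 7.6260 * 4.0540
Result: 110.9158 C


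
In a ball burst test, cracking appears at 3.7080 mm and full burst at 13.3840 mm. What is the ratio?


Formula: Ratio = crack / burst
Substituting: Ratio = 3.7080 / 13.3840
Result: 0.2770


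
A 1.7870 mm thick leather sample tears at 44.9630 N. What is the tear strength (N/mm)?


Formula: Tear strength = force / thickness
Substituting: Tear strength = 44.9630 / 1.7870
Result: 25.1612 N/mm


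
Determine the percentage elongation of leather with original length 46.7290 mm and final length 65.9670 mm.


Formula: Elongation = (Lf - L0) / L0 * 100
Substituting: Elongation = (65.9670 - 46.7290) / 46.7290 * 100
Result: 41.1693 %


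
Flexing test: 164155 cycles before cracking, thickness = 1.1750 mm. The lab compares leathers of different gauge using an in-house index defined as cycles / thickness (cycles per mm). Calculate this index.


Formula: Index = cycles / thickness
Substituting: Index = 164155 / 1.1750
Result: 139706.3830 cycles/mm


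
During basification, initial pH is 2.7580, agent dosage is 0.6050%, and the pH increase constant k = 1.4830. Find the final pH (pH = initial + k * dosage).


Formula: pH_final = pH_initial + k * base_pct
Substituting: pH_final = 2.7580 + 1.4830 * 0.6050
Result: 3.6552


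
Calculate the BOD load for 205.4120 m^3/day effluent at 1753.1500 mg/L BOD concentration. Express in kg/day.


Formula: BOD_load = volume * conc / 1000
Substituting: BOD_load = 205.4120 * 1753.1500 / 1000
Result: 360.1180 kg/day


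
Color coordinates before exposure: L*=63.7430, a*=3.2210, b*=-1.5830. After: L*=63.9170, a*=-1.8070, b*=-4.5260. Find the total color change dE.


dL = 0.1740, da = -5.0280, db = -2.9430
dE = sqrt(0.1740^2 + (-5.0280)^2 + (-2.9430)^2) = 5.8286


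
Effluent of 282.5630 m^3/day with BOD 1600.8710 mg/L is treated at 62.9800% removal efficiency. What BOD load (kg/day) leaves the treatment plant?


Load_in = volume * conc / 1000 = 282.5630 * 1600.8710 / 1000 = 452.3469 kg/day
Removed = Load_in * eff / 100 = 452.3469 * 62.9800 / 100 = 284.8881 kg/day
Load_out = Load_in - Removed = 452.3469 - 284.8881 = 167.4588 kg/day


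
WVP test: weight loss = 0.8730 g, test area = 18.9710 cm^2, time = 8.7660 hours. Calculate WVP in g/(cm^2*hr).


Formula: WVP = loss / (area * time)
Substituting: WVP = 0.8730 / (18.9710 * 8.7660)
Result: 0.00524956 g/(cm^2*hr)


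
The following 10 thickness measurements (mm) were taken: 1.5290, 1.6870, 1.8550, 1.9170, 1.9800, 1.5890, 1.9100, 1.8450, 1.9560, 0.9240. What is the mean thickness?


Formula: Average = sum / n
Substituting: Average = 17.1920 / 10
Result: 1.7192 mm


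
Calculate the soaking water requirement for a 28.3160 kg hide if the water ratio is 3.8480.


Formula: Water = hide_weight * ratio
Substituting: Water = 28.3160 * 3.8480
Result: 108.9600 kg


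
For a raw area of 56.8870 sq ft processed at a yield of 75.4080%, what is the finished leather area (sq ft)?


Formula: finished = raw * yield / 100
Substituting: finished = 56.8870 * 75.4080 / 100
Result: 42.8973 sq ft


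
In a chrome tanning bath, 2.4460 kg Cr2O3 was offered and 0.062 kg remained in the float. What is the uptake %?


Formula: Uptake = (offered - residual) / offered * 100
Substituting: Uptake = (2.4460 - 0.062) / 2.4460 * 100
Result: 97.4652 %


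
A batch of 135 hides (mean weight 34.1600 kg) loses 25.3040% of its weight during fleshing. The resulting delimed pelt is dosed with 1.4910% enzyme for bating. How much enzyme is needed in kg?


Total_raw = N * avg_wt = 135 * 34.1600 = 4611.6000 kg
Substrate = Total_raw * (1 - loss/100) = 4611.6000 * (1 - 25.3040/100) = 3444.6807 kg
Enzyme = Substrate * pct / 100 = 3444.6807 * 1.4910 / 100 = 51.3602 kg


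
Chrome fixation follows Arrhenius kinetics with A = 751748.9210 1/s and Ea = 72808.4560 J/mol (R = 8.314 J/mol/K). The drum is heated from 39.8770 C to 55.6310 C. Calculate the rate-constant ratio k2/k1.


T1 = 39.8770 + 273.15 = 313.0270 K; T2 = 55.6310 + 273.15 = 328.7810 K
k1 = A * exp(-Ea/(R*T1)) = 751748.9210 * exp(-72808.4560/(8.314*313.0270)) = 5.3226e-07 1/s
k2 = A * exp(-Ea/(R*T2)) = 751748.9210 * exp(-72808.4560/(8.314*328.7810)) = 2.0338e-06 1/s
k2/k1 = 2.0338e-06 / 5.3226e-07 = 3.8210


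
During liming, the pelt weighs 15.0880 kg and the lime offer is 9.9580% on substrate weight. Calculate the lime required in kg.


Formula: Lime = substrate * pct / 100
Substituting: Lime = 15.0880 * 9.9580 / 100
Result: 1.5025 kg


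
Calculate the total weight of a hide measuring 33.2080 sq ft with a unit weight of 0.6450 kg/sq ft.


Formula: Weight = area * weight_per_sqft
Substituting: Weight = 33.2080 * 0.6450
Result: 21.4192 kg


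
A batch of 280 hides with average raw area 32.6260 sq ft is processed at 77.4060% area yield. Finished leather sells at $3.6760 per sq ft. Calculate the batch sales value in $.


Raw_total = N * avg_area = 280 * 32.6260 = 9135.2800 sq ft
Finished = Raw_total * yield / 100 = 9135.2800 * 77.4060 / 100 = 7071.2548 sq ft
Value = Finished * price = 7071.2548 * 3.6760 = 25993.9328 $


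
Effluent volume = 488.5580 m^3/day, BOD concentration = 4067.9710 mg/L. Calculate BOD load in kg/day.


Formula: BOD_load = volume * conc / 1000
Substituting: BOD_load = 488.5580 * 4067.9710 / 1000
Result: 1987.4398 kg/day


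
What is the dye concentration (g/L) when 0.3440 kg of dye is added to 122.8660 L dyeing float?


Formula: Conc = dye_mass(kg) / volume(L) * 1000
Substituting: Conc = 0.3440 / 122.8660 * 1000
Result: 2.7998 g/L


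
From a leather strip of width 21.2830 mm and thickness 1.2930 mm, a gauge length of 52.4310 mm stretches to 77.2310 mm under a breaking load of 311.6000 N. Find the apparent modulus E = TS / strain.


TS = F / (w * t) = 311.6000 / (21.2830 * 1.2930) = 11.3231 N/mm^2
strain = (Lf - L0) / L0 = (77.2310 - 52.4310) / 52.4310 = 0.4730
E = TS / strain = 11.3231 / 0.4730 = 23.9388 N/mm^2


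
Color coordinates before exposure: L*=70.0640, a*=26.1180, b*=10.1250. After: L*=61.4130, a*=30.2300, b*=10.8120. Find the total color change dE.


dL = -8.6510, da = 4.1120, db = 0.6870
dE = sqrt((-8.6510)^2 + 4.1120^2 + 0.6870^2) = 9.6031


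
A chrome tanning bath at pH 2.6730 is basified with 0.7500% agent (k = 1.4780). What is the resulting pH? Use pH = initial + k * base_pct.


Formula: pH_final = pH_initial + k * base_pct
Substituting: pH_final = 2.6730 + 1.4780 * 0.7500
Result: 3.7815


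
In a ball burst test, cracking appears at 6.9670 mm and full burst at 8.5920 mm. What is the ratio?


Formula: Ratio = crack / burst
Substituting: Ratio = 6.9670 / 8.5920
Result: 0.8109


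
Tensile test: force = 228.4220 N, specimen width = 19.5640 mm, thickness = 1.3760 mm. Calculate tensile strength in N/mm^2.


Formula: TS = force / (width * thickness)
Substituting: TS = 228.4220 / (19.5640 * 1.3760)
Result: 8.4852 N/mm^2


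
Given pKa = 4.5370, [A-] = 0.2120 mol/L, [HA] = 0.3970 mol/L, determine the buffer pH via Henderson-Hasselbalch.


ratio = [A-] / [HA] = 0.2120 / 0.3970 = 0.5340
log10(ratio) = -0.2725
pH = pKa + log10(ratio) = 4.5370 - 0.2725 = 4.2645


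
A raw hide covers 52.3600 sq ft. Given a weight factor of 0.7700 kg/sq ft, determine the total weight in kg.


Formula: Weight = area * weight_per_sqft
Substituting: Weight = 52.3600 * 0.7700
Result: 40.3172 kg


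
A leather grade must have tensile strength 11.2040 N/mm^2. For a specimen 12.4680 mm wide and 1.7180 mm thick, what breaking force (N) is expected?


Formula: F = TS * w * t
Substituting: F = 11.2040 * 12.4680 * 1.7180
Result: 239.9899 N


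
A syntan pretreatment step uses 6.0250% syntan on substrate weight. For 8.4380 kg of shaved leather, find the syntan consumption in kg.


Formula: Syntan = substrate * pct / 100
Substituting: Syntan = 8.4380 * 6.0250 / 100
Result: 0.5084 kg


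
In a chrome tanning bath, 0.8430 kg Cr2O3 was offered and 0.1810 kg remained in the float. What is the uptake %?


Formula: Uptake = (offered - residual) / offered * 100
Substituting: Uptake = (0.8430 - 0.1810) / 0.8430 * 100
Result: 78.5291 %


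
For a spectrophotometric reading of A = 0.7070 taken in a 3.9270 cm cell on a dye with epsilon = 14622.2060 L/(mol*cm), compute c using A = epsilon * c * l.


Formula: c = A / (epsilon * l)
Substituting: c = 0.7070 / (14622.2060 * 3.9270)
Result: 1.2312e-05 mol/L


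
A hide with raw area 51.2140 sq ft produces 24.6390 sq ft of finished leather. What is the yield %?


Formula: Yield = finished / raw * 100
Substituting: Yield = 24.6390 / 51.2140 * 100
Result: 48.1099 %


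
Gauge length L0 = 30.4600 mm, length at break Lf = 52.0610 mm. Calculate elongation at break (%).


Formula: Elongation = (Lf - L0) / L0 * 100
Substituting: Elongation = (52.0610 - 30.4600) / 30.4600 * 100
Result: 70.9160 %


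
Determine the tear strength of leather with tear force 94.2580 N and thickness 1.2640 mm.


Formula: Tear strength = force / thickness
Substituting: Tear strength = 94.2580 / 1.2640
Result: 74.5712 N/mm


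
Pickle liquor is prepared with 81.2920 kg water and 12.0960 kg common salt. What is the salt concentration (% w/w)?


Formula: Conc = salt / (water + salt) * 100
Substituting: Conc = 12.0960 / (81.2920 + 12.0960) * 100
Result: 12.9524 %


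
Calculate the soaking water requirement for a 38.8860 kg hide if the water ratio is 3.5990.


Formula: Water = hide_weight * ratio
Substituting: Water = 38.8860 * 3.5990
Result: 139.9507 kg


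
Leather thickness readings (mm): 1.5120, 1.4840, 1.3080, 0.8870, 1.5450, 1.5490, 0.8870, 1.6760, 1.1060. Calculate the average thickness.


Formula: Average = sum / n
Substituting: Average = 11.9540 / 9
Result: 1.3282 mm


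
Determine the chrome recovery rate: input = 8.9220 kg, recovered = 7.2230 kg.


Formula: Recovery = recovered / input * 100
Substituting: Recovery = 7.2230 / 8.9220 * 100
Result: 80.9572 %


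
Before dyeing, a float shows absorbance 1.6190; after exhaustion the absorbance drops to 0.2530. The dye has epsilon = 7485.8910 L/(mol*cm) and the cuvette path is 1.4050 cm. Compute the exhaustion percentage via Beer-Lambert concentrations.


c_initial = A_i / (epsilon * l) = 1.6190 / (7485.8910 * 1.4050) = 1.5393e-04 mol/L
c_final = A_f / (epsilon * l) = 0.2530 / (7485.8910 * 1.4050) = 2.4055e-05 mol/L
Exhaustion = (c_initial - c_final) / c_initial * 100 = (1.5393e-04 - 2.4055e-05) / 1.5393e-04 * 100 = 84.3731 %


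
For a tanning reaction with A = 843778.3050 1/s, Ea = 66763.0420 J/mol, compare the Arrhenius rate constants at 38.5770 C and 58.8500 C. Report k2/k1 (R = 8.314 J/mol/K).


T1 = 38.5770 + 273.15 = 311.7270 K; T2 = 58.8500 + 273.15 = 332.0000 K
k1 = A * exp(-Ea/(R*T1)) = 843778.3050 * exp(-66763.0420/(8.314*311.7270)) = 5.4784e-06 1/s
k2 = A * exp(-Ea/(R*T2)) = 843778.3050 * exp(-66763.0420/(8.314*332.0000)) = 2.6412e-05 1/s
k2/k1 = 2.6412e-05 / 5.4784e-06 = 4.8211


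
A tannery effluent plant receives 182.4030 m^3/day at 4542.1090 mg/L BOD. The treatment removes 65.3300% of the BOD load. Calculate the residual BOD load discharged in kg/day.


Load_in = volume * conc / 1000 = 182.4030 * 4542.1090 / 1000 = 828.4943 kg/day
Removed = Load_in * eff / 100 = 828.4943 * 65.3300 / 100 = 541.2553 kg/day
Load_out = Load_in - Removed = 828.4943 - 541.2553 = 287.2390 kg/day


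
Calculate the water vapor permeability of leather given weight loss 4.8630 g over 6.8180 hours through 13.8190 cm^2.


Formula: WVP = loss / (area * time)
Substituting: WVP = 4.8630 / (13.8190 * 6.8180)
Result: 0.0516144 g/(cm^2*hr)


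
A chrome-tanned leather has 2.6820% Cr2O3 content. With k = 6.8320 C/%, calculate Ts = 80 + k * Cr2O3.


Formula: Ts = 80 + k * Cr2O3
Substituting: Ts = 80 + 6.8320 * 2.6820
Result: 98.3234 C


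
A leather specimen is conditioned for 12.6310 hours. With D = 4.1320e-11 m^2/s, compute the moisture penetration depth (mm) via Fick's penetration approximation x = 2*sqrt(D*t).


t = 12.6310 hr * 3600 = 45471.6000 s
D * t = 4.1320e-11 * 45471.6000 = 1.8789e-06
x = 2 * sqrt(D*t) = 2 * sqrt(1.8789e-06) = 0.00274145 m = 2.7414 mm


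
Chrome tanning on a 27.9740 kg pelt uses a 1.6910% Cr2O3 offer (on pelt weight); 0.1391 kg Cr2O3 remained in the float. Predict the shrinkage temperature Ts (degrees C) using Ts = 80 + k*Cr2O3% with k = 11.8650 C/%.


Offered = pelt * offer_pct / 100 = 27.9740 * 1.6910 / 100 = 0.4730 kg
Uptake = offered - residual = 0.4730 - 0.1391 = 0.3339 kg
Cr2O3% on pelt = uptake / pelt * 100 = 0.3339 / 27.9740 * 100 = 1.1938 %
Ts = 80 + k * Cr2O3% = 80 + 11.8650 * 1.1938 = 94.1639 C


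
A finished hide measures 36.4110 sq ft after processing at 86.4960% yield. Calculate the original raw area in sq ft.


Formula: raw = finished * 100 / yield
Substituting: raw = 36.4110 * 100 / 86.4960
Result: 42.0956 sq ft


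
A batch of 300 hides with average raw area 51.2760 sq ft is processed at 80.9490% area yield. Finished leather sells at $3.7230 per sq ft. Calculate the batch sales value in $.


Raw_total = N * avg_area = 300 * 51.2760 = 15382.8000 sq ft
Finished = Raw_total * yield / 100 = 15382.8000 * 80.9490 / 100 = 12452.2228 sq ft
Value = Finished * price = 12452.2228 * 3.7230 = 46359.6254 $


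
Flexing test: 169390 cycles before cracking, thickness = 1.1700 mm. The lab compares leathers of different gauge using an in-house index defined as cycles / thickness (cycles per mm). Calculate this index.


Formula: Index = cycles / thickness
Substituting: Index = 169390 / 1.1700
Result: 144777.7778 cycles/mm


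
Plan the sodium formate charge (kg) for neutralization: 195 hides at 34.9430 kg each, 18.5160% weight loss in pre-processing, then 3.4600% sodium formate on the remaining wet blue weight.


Total_raw = N * avg_wt = 195 * 34.9430 = 6813.8850 kg
Substrate = Total_raw * (1 - loss/100) = 6813.8850 * (1 - 18.5160/100) = 5552.2261 kg
Neutralizer = Substrate * pct / 100 = 5552.2261 * 3.4600 / 100 = 192.1070 kg


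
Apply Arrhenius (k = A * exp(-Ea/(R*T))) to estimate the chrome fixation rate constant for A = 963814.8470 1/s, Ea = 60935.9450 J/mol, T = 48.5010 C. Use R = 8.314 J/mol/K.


T_K = T_C + 273.15 = 48.5010 + 273.15 = 321.6510 K
exponent = -Ea / (R * T_K) = -60935.9450 / (8.314 * 321.6510) = -22.7866
k = A * exp(exponent) = 963814.8470 * exp(-22.7866) = 1.2244e-04 1/s


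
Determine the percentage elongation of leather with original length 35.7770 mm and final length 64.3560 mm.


Formula: Elongation = (Lf - L0) / L0 * 100
Substituting: Elongation = (64.3560 - 35.7770) / 35.7770 * 100
Result: 79.8809 %


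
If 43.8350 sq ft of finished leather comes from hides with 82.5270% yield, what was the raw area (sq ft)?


Formula: raw = finished * 100 / yield
Substituting: raw = 43.8350 * 100 / 82.5270
Result: 53.1159 sq ft


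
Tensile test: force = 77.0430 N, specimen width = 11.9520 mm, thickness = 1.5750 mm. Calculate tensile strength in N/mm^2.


Formula: TS = force / (width * thickness)
Substituting: TS = 77.0430 / (11.9520 * 1.5750)
Result: 4.0927 N/mm^2


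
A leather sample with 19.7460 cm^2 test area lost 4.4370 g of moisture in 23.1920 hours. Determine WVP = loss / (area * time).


Formula: WVP = loss / (area * time)
Substituting: WVP = 4.4370 / (19.7460 * 23.1920)
Result: 0.00968885 g/(cm^2*hr)


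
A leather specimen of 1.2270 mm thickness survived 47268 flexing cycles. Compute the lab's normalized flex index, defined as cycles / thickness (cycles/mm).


Formula: Index = cycles / thickness
Substituting: Index = 47268 / 1.2270
Result: 38523.2274 cycles/mm


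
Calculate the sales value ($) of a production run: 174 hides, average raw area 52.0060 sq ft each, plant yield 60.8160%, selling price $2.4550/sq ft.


Raw_total = N * avg_area = 174 * 52.0060 = 9049.0440 sq ft
Finished = Raw_total * yield / 100 = 9049.0440 * 60.8160 / 100 = 5503.2666 sq ft
Value = Finished * price = 5503.2666 * 2.4550 = 13510.5195 $


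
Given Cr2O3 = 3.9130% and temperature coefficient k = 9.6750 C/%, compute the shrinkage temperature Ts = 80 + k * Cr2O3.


Formula: Ts = 80 + k * Cr2O3
Substituting: Ts = 80 + 9.6750 * 3.9130
Result: 117.8583 C


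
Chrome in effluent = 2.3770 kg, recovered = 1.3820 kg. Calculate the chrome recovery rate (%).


Formula: Recovery = recovered / input * 100
Substituting: Recovery = 1.3820 / 2.3770 * 100
Result: 58.1405 %


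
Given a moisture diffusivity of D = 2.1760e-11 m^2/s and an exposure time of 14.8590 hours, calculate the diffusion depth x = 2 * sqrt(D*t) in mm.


t = 14.8590 hr * 3600 = 53492.4000 s
D * t = 2.1760e-11 * 53492.4000 = 1.1640e-06
x = 2 * sqrt(D*t) = 2 * sqrt(1.1640e-06) = 0.00215777 m = 2.1578 mm


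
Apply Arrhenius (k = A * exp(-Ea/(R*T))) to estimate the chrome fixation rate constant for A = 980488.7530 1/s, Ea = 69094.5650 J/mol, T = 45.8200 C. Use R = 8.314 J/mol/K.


T_K = T_C + 273.15 = 45.8200 + 273.15 = 318.9700 K
exponent = -Ea / (R * T_K) = -69094.5650 / (8.314 * 318.9700) = -26.0546
k = A * exp(exponent) = 980488.7530 * exp(-26.0546) = 4.7433e-06 1/s


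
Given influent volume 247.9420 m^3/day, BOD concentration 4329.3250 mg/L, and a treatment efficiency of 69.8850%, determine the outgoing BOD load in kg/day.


Load_in = volume * conc / 1000 = 247.9420 * 4329.3250 / 1000 = 1073.4215 kg/day
Removed = Load_in * eff / 100 = 1073.4215 * 69.8850 / 100 = 750.1606 kg/day
Load_out = Load_in - Removed = 1073.4215 - 750.1606 = 323.2609 kg/day


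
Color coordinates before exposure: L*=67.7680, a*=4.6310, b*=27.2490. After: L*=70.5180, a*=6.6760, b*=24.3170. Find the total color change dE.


dL = 2.7500, da = 2.0450, db = -2.9320
dE = sqrt(2.7500^2 + 2.0450^2 + (-2.9320)^2) = 4.5101


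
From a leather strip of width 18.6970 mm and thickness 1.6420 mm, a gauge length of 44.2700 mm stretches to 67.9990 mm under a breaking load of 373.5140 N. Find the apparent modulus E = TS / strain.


TS = F / (w * t) = 373.5140 / (18.6970 * 1.6420) = 12.1664 N/mm^2
strain = (Lf - L0) / L0 = (67.9990 - 44.2700) / 44.2700 = 0.5360
E = TS / strain = 12.1664 / 0.5360 = 22.6982 N/mm^2


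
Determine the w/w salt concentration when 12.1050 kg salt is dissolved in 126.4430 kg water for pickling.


Formula: Conc = salt / (water + salt) * 100
Substituting: Conc = 12.1050 / (126.4430 + 12.1050) * 100
Result: 8.7370 %


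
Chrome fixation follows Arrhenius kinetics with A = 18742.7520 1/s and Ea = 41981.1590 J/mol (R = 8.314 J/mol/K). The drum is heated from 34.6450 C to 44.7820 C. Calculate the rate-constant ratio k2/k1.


T1 = 34.6450 + 273.15 = 307.7950 K; T2 = 44.7820 + 273.15 = 317.9320 K
k1 = A * exp(-Ea/(R*T1)) = 18742.7520 * exp(-41981.1590/(8.314*307.7950)) = 0.00140645 1/s
k2 = A * exp(-Ea/(R*T2)) = 18742.7520 * exp(-41981.1590/(8.314*317.9320)) = 0.00237295 1/s
k2/k1 = 0.00237295 / 0.00140645 = 1.6872


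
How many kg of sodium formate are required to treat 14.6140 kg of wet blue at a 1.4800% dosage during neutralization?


Formula: Neutralizer = substrate * pct / 100
Substituting: Neutralizer = 14.6140 * 1.4800 / 100
Result: 0.2163 kg


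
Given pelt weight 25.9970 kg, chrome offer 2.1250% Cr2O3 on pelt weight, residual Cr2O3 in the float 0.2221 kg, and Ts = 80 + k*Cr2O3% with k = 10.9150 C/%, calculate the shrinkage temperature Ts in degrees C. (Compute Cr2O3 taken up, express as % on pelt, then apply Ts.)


Offered = pelt * offer_pct / 100 = 25.9970 * 2.1250 / 100 = 0.5524 kg
Uptake = offered - residual = 0.5524 - 0.2221 = 0.3303 kg
Cr2O3% on pelt = uptake / pelt * 100 = 0.3303 / 25.9970 * 100 = 1.2707 %
Ts = 80 + k * Cr2O3% = 80 + 10.9150 * 1.2707 = 93.8694 C


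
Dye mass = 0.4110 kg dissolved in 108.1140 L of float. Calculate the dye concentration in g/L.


Formula: Conc = dye_mass(kg) / volume(L) * 1000
Substituting: Conc = 0.4110 / 108.1140 * 1000
Result: 3.8015 g/L


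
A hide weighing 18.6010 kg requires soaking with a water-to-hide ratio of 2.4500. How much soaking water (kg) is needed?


Formula: Water = hide_weight * ratio
Substituting: Water = 18.6010 * 2.4500
Result: 45.5725 kg


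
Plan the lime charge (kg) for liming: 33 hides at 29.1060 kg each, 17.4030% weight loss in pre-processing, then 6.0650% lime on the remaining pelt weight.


Total_raw = N * avg_wt = 33 * 29.1060 = 960.4980 kg
Substrate = Total_raw * (1 - loss/100) = 960.4980 * (1 - 17.4030/100) = 793.3425 kg
Lime = Substrate * pct / 100 = 793.3425 * 6.0650 / 100 = 48.1162 kg


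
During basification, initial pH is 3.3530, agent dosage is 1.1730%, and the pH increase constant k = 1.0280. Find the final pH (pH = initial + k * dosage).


Formula: pH_final = pH_initial + k * base_pct
Substituting: pH_final = 3.3530 + 1.0280 * 1.1730
Result: 4.5588


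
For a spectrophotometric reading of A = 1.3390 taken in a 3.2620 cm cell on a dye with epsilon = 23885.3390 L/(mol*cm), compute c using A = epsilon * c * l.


Formula: c = A / (epsilon * l)
Substituting: c = 1.3390 / (23885.3390 * 3.2620)
Result: 1.7186e-05 mol/L


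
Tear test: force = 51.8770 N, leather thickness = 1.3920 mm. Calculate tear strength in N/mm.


Formula: Tear strength = force / thickness
Substituting: Tear strength = 51.8770 / 1.3920
Result: 37.2680 N/mm


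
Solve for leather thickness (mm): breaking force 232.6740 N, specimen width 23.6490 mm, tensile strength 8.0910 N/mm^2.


Formula: t = F / (TS * w)
Substituting: t = 232.6740 / (8.0910 * 23.6490)
Result: 1.2160 mm


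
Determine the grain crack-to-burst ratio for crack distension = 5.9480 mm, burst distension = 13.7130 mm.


Formula: Ratio = crack / burst
Substituting: Ratio = 5.9480 / 13.7130
Result: 0.4337


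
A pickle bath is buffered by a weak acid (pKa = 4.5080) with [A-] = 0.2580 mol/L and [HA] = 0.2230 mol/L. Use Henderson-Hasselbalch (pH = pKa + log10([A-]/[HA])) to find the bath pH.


ratio = [A-] / [HA] = 0.2580 / 0.2230 = 1.1570
log10(ratio) = 0.0633148
pH = pKa + log10(ratio) = 4.5080 + 0.0633148 = 4.5713


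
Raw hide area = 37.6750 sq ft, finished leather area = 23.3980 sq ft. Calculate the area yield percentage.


Formula: Yield = finished / raw * 100
Substituting: Yield = 23.3980 / 37.6750 * 100
Result: 62.1048 %


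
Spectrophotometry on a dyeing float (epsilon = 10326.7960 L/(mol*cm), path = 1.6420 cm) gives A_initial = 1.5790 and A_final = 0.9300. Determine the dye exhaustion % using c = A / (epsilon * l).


c_initial = A_i / (epsilon * l) = 1.5790 / (10326.7960 * 1.6420) = 9.3120e-05 mol/L
c_final = A_f / (epsilon * l) = 0.9300 / (10326.7960 * 1.6420) = 5.4846e-05 mol/L
Exhaustion = (c_initial - c_final) / c_initial * 100 = (9.3120e-05 - 5.4846e-05) / 9.3120e-05 * 100 = 41.1020 %


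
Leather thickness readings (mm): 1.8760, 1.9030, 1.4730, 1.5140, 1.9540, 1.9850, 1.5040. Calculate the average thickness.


Formula: Average = sum / n
Substituting: Average = 12.2090 / 7
Result: 1.7441 mm


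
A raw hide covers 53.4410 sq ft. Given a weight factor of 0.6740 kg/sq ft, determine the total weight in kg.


Formula: Weight = area * weight_per_sqft
Substituting: Weight = 53.4410 * 0.6740
Result: 36.0192 kg


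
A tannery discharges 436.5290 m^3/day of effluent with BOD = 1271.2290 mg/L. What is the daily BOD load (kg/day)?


Formula: BOD_load = volume * conc / 1000
Substituting: BOD_load = 436.5290 * 1271.2290 / 1000
Result: 554.9283 kg/day


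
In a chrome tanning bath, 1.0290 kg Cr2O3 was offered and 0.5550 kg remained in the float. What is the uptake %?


Formula: Uptake = (offered - residual) / offered * 100
Substituting: Uptake = (1.0290 - 0.5550) / 1.0290 * 100
Result: 46.0641 %


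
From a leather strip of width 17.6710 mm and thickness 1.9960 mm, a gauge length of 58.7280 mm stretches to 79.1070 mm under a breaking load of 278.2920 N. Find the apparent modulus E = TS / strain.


TS = F / (w * t) = 278.2920 / (17.6710 * 1.9960) = 7.8900 N/mm^2
strain = (Lf - L0) / L0 = (79.1070 - 58.7280) / 58.7280 = 0.3470
E = TS / strain = 7.8900 / 0.3470 = 22.7374 N/mm^2


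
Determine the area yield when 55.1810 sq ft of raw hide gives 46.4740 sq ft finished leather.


Formula: Yield = finished / raw * 100
Substituting: Yield = 46.4740 / 55.1810 * 100
Result: 84.2210 %


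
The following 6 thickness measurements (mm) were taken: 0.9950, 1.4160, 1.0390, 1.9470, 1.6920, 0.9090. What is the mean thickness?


Formula: Average = sum / n
Substituting: Average = 7.9980 / 6
Result: 1.3330 mm


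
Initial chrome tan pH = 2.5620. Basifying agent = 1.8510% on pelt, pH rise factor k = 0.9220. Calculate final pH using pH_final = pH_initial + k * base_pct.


Formula: pH_final = pH_initial + k * base_pct
Substituting: pH_final = 2.5620 + 0.9220 * 1.8510
Result: 4.2686


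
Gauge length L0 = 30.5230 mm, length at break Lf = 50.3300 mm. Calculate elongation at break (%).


Formula: Elongation = (Lf - L0) / L0 * 100
Substituting: Elongation = (50.3300 - 30.5230) / 30.5230 * 100
Result: 64.8920 %


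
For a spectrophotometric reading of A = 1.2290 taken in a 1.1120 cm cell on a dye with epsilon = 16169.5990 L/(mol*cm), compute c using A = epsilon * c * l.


Formula: c = A / (epsilon * l)
Substituting: c = 1.2290 / (16169.5990 * 1.1120)
Result: 6.8351e-05 mol/L


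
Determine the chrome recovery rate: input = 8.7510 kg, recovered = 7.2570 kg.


Formula: Recovery = recovered / input * 100
Substituting: Recovery = 7.2570 / 8.7510 * 100
Result: 82.9277 %


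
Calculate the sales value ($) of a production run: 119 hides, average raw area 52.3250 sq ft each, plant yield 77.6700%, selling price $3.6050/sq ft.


Raw_total = N * avg_area = 119 * 52.3250 = 6226.6750 sq ft
Finished = Raw_total * yield / 100 = 6226.6750 * 77.6700 / 100 = 4836.2585 sq ft
Value = Finished * price = 4836.2585 * 3.6050 = 17434.7118 $


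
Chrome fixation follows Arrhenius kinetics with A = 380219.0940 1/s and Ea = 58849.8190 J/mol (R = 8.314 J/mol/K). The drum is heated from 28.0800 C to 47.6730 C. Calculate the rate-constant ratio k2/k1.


T1 = 28.0800 + 273.15 = 301.2300 K; T2 = 47.6730 + 273.15 = 320.8230 K
k1 = A * exp(-Ea/(R*T1)) = 380219.0940 * exp(-58849.8190/(8.314*301.2300)) = 2.3705e-05 1/s
k2 = A * exp(-Ea/(R*T2)) = 380219.0940 * exp(-58849.8190/(8.314*320.8230)) = 9.9560e-05 1/s
k2/k1 = 9.9560e-05 / 2.3705e-05 = 4.1999


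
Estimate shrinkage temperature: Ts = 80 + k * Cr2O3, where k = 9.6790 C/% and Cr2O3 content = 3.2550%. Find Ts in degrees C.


Formula: Ts = 80 + k * Cr2O3
Substituting: Ts = 80 + 9.6790 * 3.2550
Result: 111.5051 C


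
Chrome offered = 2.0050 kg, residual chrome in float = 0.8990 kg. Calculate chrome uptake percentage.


Formula: Uptake = (offered - residual) / offered * 100
Substituting: Uptake = (2.0050 - 0.8990) / 2.0050 * 100
Result: 55.1621 %


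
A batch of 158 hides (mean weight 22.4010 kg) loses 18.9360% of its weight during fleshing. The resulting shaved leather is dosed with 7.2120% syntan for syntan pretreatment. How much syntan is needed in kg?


Total_raw = N * avg_wt = 158 * 22.4010 = 3539.3580 kg
Substrate = Total_raw * (1 - loss/100) = 3539.3580 * (1 - 18.9360/100) = 2869.1452 kg
Syntan = Substrate * pct / 100 = 2869.1452 * 7.2120 / 100 = 206.9227 kg


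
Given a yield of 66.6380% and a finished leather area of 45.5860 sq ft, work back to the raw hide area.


Formula: raw = finished * 100 / yield
Substituting: raw = 45.5860 * 100 / 66.6380
Result: 68.4084 sq ft


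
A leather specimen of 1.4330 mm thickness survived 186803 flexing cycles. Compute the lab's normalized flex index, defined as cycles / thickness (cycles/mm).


Formula: Index = cycles / thickness
Substituting: Index = 186803 / 1.4330
Result: 130357.9902 cycles/mm


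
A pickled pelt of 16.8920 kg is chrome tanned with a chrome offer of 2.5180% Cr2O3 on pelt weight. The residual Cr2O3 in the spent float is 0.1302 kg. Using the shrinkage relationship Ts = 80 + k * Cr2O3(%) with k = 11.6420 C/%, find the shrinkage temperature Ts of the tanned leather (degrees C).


Offered = pelt * offer_pct / 100 = 16.8920 * 2.5180 / 100 = 0.4253 kg
Uptake = offered - residual = 0.4253 - 0.1302 = 0.2951 kg
Cr2O3% on pelt = uptake / pelt * 100 = 0.2951 / 16.8920 * 100 = 1.7472 %
Ts = 80 + k * Cr2O3% = 80 + 11.6420 * 1.7472 = 100.3411 C


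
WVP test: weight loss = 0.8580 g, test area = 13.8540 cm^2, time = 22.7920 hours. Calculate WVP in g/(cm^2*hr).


Formula: WVP = loss / (area * time)
Substituting: WVP = 0.8580 / (13.8540 * 22.7920)
Result: 0.00271725 g/(cm^2*hr)


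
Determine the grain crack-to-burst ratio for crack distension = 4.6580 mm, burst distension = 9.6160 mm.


Formula: Ratio = crack / burst
Substituting: Ratio = 4.6580 / 9.6160
Result: 0.4844


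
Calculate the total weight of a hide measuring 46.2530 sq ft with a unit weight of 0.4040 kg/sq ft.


Formula: Weight = area * weight_per_sqft
Substituting: Weight = 46.2530 * 0.4040
Result: 18.6862 kg


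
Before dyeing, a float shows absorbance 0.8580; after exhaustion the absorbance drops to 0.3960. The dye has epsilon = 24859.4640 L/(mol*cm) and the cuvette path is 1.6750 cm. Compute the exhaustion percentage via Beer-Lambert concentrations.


c_initial = A_i / (epsilon * l) = 0.8580 / (24859.4640 * 1.6750) = 2.0605e-05 mol/L
c_final = A_f / (epsilon * l) = 0.3960 / (24859.4640 * 1.6750) = 9.5102e-06 mol/L
Exhaustion = (c_initial - c_final) / c_initial * 100 = (2.0605e-05 - 9.5102e-06) / 2.0605e-05 * 100 = 53.8462 %


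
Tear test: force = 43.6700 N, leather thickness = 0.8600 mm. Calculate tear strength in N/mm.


Formula: Tear strength = force / thickness
Substituting: Tear strength = 43.6700 / 0.8600
Result: 50.7791 N/mm
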